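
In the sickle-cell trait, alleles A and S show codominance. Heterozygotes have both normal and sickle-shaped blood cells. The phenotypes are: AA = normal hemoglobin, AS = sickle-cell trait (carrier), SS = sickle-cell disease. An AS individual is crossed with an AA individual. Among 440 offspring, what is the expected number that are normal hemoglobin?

Punnett square for AS × AA:
Offspring genotypes: 2 AA, 2 AS
Phenotype counts: 2 normal hemoglobin, 2 sickle-cell trait (carrier)
normal hemoglobin: 2 out of 4 → fraction 1/2
Expected count = 1/2 × 440 = 220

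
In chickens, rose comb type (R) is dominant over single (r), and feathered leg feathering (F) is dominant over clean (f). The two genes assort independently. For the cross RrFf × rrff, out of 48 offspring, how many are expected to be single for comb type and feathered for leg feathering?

Dihybrid cross RrFf × rrff — consider each gene separately:
comb type: Rr × rr → 2 Rr, 2 rr → 2 R_ : 2 rr (out of 4)
leg feathering: Ff × ff → 2 Ff, 2 ff → 2 F_ : 2 ff (out of 4)
Looking for: single (rr) and feathered (F_)
P(single) = 2/4, P(feathered) = 2/4
P(both) = 2/4 × 2/4 = 4/16 = 1/4
Expected count = 1/4 × 48 = 12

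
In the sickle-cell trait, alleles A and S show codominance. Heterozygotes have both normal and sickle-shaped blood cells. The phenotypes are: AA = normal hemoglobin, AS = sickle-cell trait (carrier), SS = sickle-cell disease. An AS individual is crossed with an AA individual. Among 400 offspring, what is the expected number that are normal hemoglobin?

Punnett square for AS × AA:
Offspring genotypes: 2 AA, 2 AS
Phenotype counts: 2 normal hemoglobin, 2 sickle-cell trait (carrier)
normal hemoglobin: 2 out of 4 → fraction 1/2
Expected count = 1/2 × 400 = 200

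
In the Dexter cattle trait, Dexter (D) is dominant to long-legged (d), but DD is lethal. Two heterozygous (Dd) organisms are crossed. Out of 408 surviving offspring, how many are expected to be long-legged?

Cross: Dd × Dd
Punnett square offspring (before lethality): 1 DD, 2 Dd, 1 dd
The DD genotype is lethal (embryos die); surviving offspring: 2 Dd, 1 dd
long-legged: 1 out of 3 → fraction 1/3
Expected count = 1/3 × 408 = 136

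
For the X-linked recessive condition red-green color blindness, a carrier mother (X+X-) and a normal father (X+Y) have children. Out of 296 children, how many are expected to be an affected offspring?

Cross: X+X- × X+Y
Offspring: 1 X+X+, 1 X+Y, 1 X+X-, 1 X-Y
Probability of an affected offspring: 1/4
Expected count = 1/4 × 296 = 74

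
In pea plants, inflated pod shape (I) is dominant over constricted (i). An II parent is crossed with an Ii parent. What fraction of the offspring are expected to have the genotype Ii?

Punnett square for II × Ii:
Offspring genotypes: 2 II, 2 Ii
Total offspring: 4
Count with target: 2
Probability: 2/4 = 1/2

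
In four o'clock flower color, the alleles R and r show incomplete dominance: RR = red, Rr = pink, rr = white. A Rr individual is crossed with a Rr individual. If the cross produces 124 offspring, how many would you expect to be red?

Punnett square for Rr × Rr:
Offspring genotypes: 1 RR, 2 Rr, 1 rr
Phenotype counts: 1 red, 2 pink, 1 white
red: 1 out of 4 → fraction 1/4
Expected count = 1/4 × 124 = 31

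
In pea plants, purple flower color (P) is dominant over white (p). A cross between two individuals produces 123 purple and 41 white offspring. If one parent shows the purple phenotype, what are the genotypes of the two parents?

Observed offspring: 123 purple, 41 white
The observed ratio simplifies to 3:1. White (pp) offspring appear, so each parent must contribute one p allele. The parent stated to show purple carries P, so it is Pp. The other parent is then either Pp or pp: Pp × pp would give a 1:1 split, whereas Pp × Pp gives 3:1 — matching the data. So both parents are heterozygous (Pp × Pp).
Parent genotypes: Pp × Pp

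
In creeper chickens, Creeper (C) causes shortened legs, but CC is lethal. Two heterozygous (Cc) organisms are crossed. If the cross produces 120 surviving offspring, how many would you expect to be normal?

Cross: Cc × Cc
Punnett square offspring (before lethality): 1 CC, 2 Cc, 1 cc
The CC genotype is lethal (embryos die); surviving offspring: 2 Cc, 1 cc
normal: 1 out of 3 → fraction 1/3
Expected count = 1/3 × 120 = 40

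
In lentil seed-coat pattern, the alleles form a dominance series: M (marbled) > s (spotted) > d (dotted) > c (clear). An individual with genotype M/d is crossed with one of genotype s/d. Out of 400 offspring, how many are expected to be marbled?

Cross: M/d × s/d
Allele dominance: M > s > d > c
Offspring genotypes: 1 M/s, 1 M/d, 1 s/d, 1 d/d
Phenotype counts: 2 marbled, 1 spotted, 1 dotted
marbled: 2 out of 4 → fraction 1/2
Expected count = 1/2 × 400 = 200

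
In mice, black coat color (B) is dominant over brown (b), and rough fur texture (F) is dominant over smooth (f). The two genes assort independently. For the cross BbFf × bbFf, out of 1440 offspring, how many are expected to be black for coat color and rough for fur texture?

Dihybrid cross BbFf × bbFf — consider each gene separately:
coat color: Bb × bb → 2 Bb, 2 bb → 2 B_ : 2 bb (out of 4)
fur texture: Ff × Ff → 1 FF, 2 Ff, 1 ff → 3 F_ : 1 ff (out of 4)
Looking for: black (B_) and rough (F_)
P(black) = 2/4, P(rough) = 3/4
P(both) = 2/4 × 3/4 = 6/16 = 3/8
Expected count = 3/8 × 1440 = 540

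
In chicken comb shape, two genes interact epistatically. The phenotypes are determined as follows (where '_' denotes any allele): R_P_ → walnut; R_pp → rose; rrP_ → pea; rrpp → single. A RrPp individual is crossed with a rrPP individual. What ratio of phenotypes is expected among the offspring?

Cross: RrPp × rrPP — consider each gene separately:
R gene: Rr × rr → 2 Rr, 2 rr → 2 R_ : 2 rr (out of 4)
P gene: Pp × PP → 2 PP, 2 Pp → 4 P_ (out of 4)
Genotype classes (out of 4 × 4 = 16): R_P_ = 2×4 = 8; rrP_ = 2×4 = 8
Apply the phenotype rules: R_P_ (8) → walnut; rrP_ (8) → pea
Phenotype counts (out of 16): 8 walnut, 8 pea
Ratio: 1 walnut : 1 pea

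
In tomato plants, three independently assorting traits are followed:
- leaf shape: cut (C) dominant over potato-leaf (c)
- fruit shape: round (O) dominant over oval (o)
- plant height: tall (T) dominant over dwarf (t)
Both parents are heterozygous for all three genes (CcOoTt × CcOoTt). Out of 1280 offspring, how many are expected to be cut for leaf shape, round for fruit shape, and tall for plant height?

Trihybrid cross: CcOoTt × CcOoTt
Each trait segregates independently with a 3:1 phenotypic ratio, so each gene contributes 3/4 (dominant) or 1/4 (recessive).
Target: cut (leaf shape), round (fruit shape), tall (plant height)
Probability = product of independent per-trait probabilities
= 3/4 × 3/4 × 3/4 = 27/64
Expected count = 27/64 × 1280 = 540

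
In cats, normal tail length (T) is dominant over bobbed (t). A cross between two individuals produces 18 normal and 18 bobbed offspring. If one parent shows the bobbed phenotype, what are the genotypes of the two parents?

Observed offspring: 18 normal, 18 bobbed
The observed ratio simplifies to 1:1. One parent shows bobbed, so its genotype must be tt. A 1:1 offspring split requires the other parent to be heterozygous (Tt).
Parent genotypes: tt × Tt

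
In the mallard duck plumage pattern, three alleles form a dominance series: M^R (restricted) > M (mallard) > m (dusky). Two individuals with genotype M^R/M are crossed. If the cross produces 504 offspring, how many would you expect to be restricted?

Cross: M^R/M × M^R/M
Allele dominance: M^R > M > m
Offspring genotypes: 1 M^R/M^R, 2 M^R/M, 1 M/M
Phenotype counts: 3 restricted, 1 mallard
restricted: 3 out of 4 → fraction 3/4
Expected count = 3/4 × 504 = 378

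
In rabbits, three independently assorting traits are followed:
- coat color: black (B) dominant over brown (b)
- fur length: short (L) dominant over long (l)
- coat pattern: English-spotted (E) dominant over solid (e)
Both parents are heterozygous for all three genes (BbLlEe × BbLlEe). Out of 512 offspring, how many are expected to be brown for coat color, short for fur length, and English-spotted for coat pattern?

Trihybrid cross: BbLlEe × BbLlEe
Each trait segregates independently with a 3:1 phenotypic ratio, so each gene contributes 3/4 (dominant) or 1/4 (recessive).
Target: brown (coat color), short (fur length), English-spotted (coat pattern)
Probability = product of independent per-trait probabilities
= 1/4 × 3/4 × 3/4 = 9/64
Expected count = 9/64 × 512 = 72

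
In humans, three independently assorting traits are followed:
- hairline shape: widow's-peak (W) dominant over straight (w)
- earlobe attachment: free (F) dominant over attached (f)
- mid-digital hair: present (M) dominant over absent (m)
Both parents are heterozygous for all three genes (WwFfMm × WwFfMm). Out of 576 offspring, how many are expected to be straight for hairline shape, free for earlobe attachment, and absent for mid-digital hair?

Trihybrid cross: WwFfMm × WwFfMm
Each trait segregates independently with a 3:1 phenotypic ratio, so each gene contributes 3/4 (dominant) or 1/4 (recessive).
Target: straight (hairline shape), free (earlobe attachment), absent (mid-digital hair)
Probability = product of independent per-trait probabilities
= 1/4 × 3/4 × 1/4 = 3/64
Expected count = 3/64 × 576 = 27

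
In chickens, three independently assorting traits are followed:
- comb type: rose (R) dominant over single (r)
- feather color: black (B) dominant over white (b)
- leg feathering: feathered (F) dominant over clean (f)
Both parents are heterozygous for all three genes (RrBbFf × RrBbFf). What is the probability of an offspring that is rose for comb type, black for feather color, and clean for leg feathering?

Trihybrid cross: RrBbFf × RrBbFf
Each trait segregates independently with a 3:1 phenotypic ratio, so each gene contributes 3/4 (dominant) or 1/4 (recessive).
Target: rose (comb type), black (feather color), clean (leg feathering)
Probability = product of independent per-trait probabilities
= 3/4 × 3/4 × 1/4 = 9/64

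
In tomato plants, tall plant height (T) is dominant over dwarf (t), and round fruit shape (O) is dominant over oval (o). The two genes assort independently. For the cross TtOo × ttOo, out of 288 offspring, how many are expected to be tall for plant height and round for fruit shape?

Dihybrid cross TtOo × ttOo — consider each gene separately:
plant height: Tt × tt → 2 Tt, 2 tt → 2 T_ : 2 tt (out of 4)
fruit shape: Oo × Oo → 1 OO, 2 Oo, 1 oo → 3 O_ : 1 oo (out of 4)
Looking for: tall (T_) and round (O_)
P(tall) = 2/4, P(round) = 3/4
P(both) = 2/4 × 3/4 = 6/16 = 3/8
Expected count = 3/8 × 288 = 108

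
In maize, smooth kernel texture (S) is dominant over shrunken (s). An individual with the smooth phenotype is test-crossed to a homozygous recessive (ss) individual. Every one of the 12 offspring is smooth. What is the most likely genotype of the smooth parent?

Test cross: ? × ss
All offspring are smooth.
If the unknown parent were heterozygous (Ss), about half of 12 offspring would be shrunken; none are. The unknown parent is most likely homozygous dominant (SS).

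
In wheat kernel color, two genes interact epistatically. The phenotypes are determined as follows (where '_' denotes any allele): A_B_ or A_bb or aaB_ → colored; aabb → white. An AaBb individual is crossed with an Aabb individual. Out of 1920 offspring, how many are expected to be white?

Cross: AaBb × Aabb — consider each gene separately:
A gene: Aa × Aa → 1 AA, 2 Aa, 1 aa → 3 A_ : 1 aa (out of 4)
B gene: Bb × bb → 2 Bb, 2 bb → 2 B_ : 2 bb (out of 4)
Genotype classes (out of 4 × 4 = 16): A_B_ = 3×2 = 6; A_bb = 3×2 = 6; aaB_ = 1×2 = 2; aabb = 1×2 = 2
Apply the phenotype rules: A_B_ (6) + A_bb (6) + aaB_ (2) → colored; aabb (2) → white
Phenotype counts (out of 16): 14 colored, 2 white
white: 2 out of 16 → fraction 1/8
Expected count = 1/8 × 1920 = 240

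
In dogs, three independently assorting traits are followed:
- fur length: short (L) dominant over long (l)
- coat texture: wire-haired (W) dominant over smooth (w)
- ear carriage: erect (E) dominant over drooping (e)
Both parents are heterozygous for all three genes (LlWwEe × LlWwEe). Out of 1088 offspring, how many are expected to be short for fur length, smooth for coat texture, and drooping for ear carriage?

Trihybrid cross: LlWwEe × LlWwEe
Each trait segregates independently with a 3:1 phenotypic ratio, so each gene contributes 3/4 (dominant) or 1/4 (recessive).
Target: short (fur length), smooth (coat texture), drooping (ear carriage)
Probability = product of independent per-trait probabilities
= 3/4 × 1/4 × 1/4 = 3/64
Expected count = 3/64 × 1088 = 51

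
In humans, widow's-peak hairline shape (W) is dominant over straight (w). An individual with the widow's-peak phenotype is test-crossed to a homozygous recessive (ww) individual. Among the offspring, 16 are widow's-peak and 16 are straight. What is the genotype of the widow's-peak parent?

Test cross: ? × ww
Offspring: 16 widow's-peak, 16 straight — approximately 1:1.
A 1:1 ratio in a test cross indicates the unknown parent is heterozygous (Ww).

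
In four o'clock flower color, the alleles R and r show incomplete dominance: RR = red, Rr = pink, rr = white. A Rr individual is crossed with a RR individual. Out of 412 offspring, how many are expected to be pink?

Punnett square for Rr × RR:
Offspring genotypes: 2 RR, 2 Rr
Phenotype counts: 2 red, 2 pink
pink: 2 out of 4 → fraction 1/2
Expected count = 1/2 × 412 = 206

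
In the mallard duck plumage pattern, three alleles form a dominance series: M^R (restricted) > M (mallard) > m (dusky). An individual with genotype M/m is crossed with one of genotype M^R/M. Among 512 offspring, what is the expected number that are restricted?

Cross: M/m × M^R/M
Allele dominance: M^R > M > m
Offspring genotypes: 1 M^R/M, 1 M/M, 1 M^R/m, 1 M/m
Phenotype counts: 2 restricted, 2 mallard
restricted: 2 out of 4 → fraction 1/2
Expected count = 1/2 × 512 = 256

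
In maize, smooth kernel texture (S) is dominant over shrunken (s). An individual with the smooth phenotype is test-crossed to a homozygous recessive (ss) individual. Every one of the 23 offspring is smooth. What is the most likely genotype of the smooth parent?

Test cross: ? × ss
All offspring are smooth.
If the unknown parent were heterozygous (Ss), about half of 23 offspring would be shrunken; none are. The unknown parent is most likely homozygous dominant (SS).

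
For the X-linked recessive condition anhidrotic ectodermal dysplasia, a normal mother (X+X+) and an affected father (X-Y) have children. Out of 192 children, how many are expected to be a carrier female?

Cross: X+X+ × X-Y
Offspring: 2 X+X-, 2 X+Y
Probability of a carrier female: 2/4 = 1/2
Expected count = 1/2 × 192 = 96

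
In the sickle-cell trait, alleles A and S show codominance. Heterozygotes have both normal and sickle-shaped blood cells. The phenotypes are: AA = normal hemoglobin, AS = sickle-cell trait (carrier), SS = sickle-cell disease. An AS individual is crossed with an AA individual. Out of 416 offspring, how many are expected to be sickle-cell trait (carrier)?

Punnett square for AS × AA:
Offspring genotypes: 2 AA, 2 AS
Phenotype counts: 2 normal hemoglobin, 2 sickle-cell trait (carrier)
sickle-cell trait (carrier): 2 out of 4 → fraction 1/2
Expected count = 1/2 × 416 = 208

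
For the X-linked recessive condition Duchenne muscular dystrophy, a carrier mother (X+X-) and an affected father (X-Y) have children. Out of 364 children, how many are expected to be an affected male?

Cross: X+X- × X-Y
Offspring: 1 X+X-, 1 X+Y, 1 X-X-, 1 X-Y
Probability of an affected male: 1/4
Expected count = 1/4 × 364 = 91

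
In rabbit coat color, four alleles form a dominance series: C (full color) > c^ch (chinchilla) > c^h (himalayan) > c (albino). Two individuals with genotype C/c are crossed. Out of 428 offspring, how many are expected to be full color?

Cross: C/c × C/c
Allele dominance: C > c^ch > c^h > c
Offspring genotypes: 1 C/C, 2 C/c, 1 c/c
Phenotype counts: 3 full color, 1 albino
full color: 3 out of 4 → fraction 3/4
Expected count = 3/4 × 428 = 321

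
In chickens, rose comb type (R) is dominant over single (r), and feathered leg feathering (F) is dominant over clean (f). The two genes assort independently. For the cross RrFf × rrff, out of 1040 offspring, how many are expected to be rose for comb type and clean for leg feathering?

Dihybrid cross RrFf × rrff — consider each gene separately:
comb type: Rr × rr → 2 Rr, 2 rr → 2 R_ : 2 rr (out of 4)
leg feathering: Ff × ff → 2 Ff, 2 ff → 2 F_ : 2 ff (out of 4)
Looking for: rose (R_) and clean (ff)
P(rose) = 2/4, P(clean) = 2/4
P(both) = 2/4 × 2/4 = 4/16 = 1/4
Expected count = 1/4 × 1040 = 260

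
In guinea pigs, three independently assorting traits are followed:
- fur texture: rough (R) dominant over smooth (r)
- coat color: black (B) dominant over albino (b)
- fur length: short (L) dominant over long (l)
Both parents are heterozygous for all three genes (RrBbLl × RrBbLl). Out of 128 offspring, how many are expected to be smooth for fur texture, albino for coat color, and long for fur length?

Trihybrid cross: RrBbLl × RrBbLl
Each trait segregates independently with a 3:1 phenotypic ratio, so each gene contributes 3/4 (dominant) or 1/4 (recessive).
Target: smooth (fur texture), albino (coat color), long (fur length)
Probability = product of independent per-trait probabilities
= 1/4 × 1/4 × 1/4 = 1/64
Expected count = 1/64 × 128 = 2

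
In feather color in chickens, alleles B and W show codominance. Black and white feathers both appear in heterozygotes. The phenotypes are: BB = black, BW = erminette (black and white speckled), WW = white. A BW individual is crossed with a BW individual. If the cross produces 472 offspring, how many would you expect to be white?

Punnett square for BW × BW:
Offspring genotypes: 1 BB, 2 BW, 1 WW
Phenotype counts: 1 black, 2 erminette (black and white speckled), 1 white
white: 1 out of 4 → fraction 1/4
Expected count = 1/4 × 472 = 118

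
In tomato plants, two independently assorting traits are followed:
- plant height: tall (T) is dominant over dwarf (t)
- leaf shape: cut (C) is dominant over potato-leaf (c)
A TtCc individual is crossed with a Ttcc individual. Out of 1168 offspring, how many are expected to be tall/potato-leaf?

Dihybrid cross TtCc × Ttcc — consider each gene separately:
plant height: Tt × Tt → 1 TT, 2 Tt, 1 tt → 3 T_ : 1 tt (out of 4)
leaf shape: Cc × cc → 2 Cc, 2 cc → 2 C_ : 2 cc (out of 4)
Combine (counts out of 4 × 4 = 16): tall/cut (T_C_) = 3×2 = 6; tall/potato-leaf (T_cc) = 3×2 = 6; dwarf/cut (ttC_) = 1×2 = 2; dwarf/potato-leaf (ttcc) = 1×2 = 2
Phenotype counts (out of 16): 6 tall/cut, 6 tall/potato-leaf, 2 dwarf/cut, 2 dwarf/potato-leaf
tall/potato-leaf: 6 out of 16 → fraction 3/8
Expected count = 3/8 × 1168 = 438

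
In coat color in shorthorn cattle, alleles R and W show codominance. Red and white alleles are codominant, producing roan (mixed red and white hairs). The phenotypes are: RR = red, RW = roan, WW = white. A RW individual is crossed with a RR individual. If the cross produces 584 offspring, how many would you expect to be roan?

Punnett square for RW × RR:
Offspring genotypes: 2 RR, 2 RW
Phenotype counts: 2 red, 2 roan
roan: 2 out of 4 → fraction 1/2
Expected count = 1/2 × 584 = 292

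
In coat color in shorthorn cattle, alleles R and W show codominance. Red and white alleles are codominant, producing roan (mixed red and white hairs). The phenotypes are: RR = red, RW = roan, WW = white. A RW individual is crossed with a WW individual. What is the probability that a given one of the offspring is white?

Punnett square for RW × WW:
Offspring genotypes: 2 RW, 2 WW
Phenotype counts: 2 roan, 2 white
white: 2 out of 4
Probability: 2/4 = 1/2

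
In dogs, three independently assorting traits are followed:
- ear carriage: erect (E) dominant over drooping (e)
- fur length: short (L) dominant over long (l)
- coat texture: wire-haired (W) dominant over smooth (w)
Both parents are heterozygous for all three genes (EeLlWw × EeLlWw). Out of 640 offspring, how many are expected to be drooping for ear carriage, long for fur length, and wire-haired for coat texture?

Trihybrid cross: EeLlWw × EeLlWw
Each trait segregates independently with a 3:1 phenotypic ratio, so each gene contributes 3/4 (dominant) or 1/4 (recessive).
Target: drooping (ear carriage), long (fur length), wire-haired (coat texture)
Probability = product of independent per-trait probabilities
= 1/4 × 1/4 × 3/4 = 3/64
Expected count = 3/64 × 640 = 30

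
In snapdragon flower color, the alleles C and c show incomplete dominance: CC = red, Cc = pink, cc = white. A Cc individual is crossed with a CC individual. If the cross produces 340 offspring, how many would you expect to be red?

Punnett square for Cc × CC:
Offspring genotypes: 2 CC, 2 Cc
Phenotype counts: 2 red, 2 pink
red: 2 out of 4 → fraction 1/2
Expected count = 1/2 × 340 = 170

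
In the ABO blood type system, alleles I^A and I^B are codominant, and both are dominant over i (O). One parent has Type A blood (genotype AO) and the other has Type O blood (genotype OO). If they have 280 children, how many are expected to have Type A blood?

Cross: AO × OO
Possible offspring genotypes: 2 AO, 2 OO
Blood type counts: 2 Type A, 2 Type O
Probability of Type A: 2/4 = 1/2
Expected count = 1/2 × 280 = 140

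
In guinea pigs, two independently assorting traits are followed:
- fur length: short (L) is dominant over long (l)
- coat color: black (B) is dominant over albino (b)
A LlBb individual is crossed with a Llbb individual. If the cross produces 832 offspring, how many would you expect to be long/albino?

Dihybrid cross LlBb × Llbb — consider each gene separately:
fur length: Ll × Ll → 1 LL, 2 Ll, 1 ll → 3 L_ : 1 ll (out of 4)
coat color: Bb × bb → 2 Bb, 2 bb → 2 B_ : 2 bb (out of 4)
Combine (counts out of 4 × 4 = 16): short/black (L_B_) = 3×2 = 6; short/albino (L_bb) = 3×2 = 6; long/black (llB_) = 1×2 = 2; long/albino (llbb) = 1×2 = 2
Phenotype counts (out of 16): 6 short/black, 6 short/albino, 2 long/black, 2 long/albino
long/albino: 2 out of 16 → fraction 1/8
Expected count = 1/8 × 832 = 104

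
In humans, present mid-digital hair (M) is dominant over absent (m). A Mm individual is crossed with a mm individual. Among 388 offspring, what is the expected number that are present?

Punnett square for Mm × mm:
Offspring genotypes: 2 Mm, 2 mm
present: 2, absent: 2
present: 2 out of 4 → fraction 1/2
Expected count = 1/2 × 388 = 194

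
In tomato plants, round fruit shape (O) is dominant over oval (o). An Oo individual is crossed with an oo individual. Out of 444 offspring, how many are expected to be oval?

Punnett square for Oo × oo:
Offspring genotypes: 2 Oo, 2 oo
round: 2, oval: 2
oval: 2 out of 4 → fraction 1/2
Expected count = 1/2 × 444 = 222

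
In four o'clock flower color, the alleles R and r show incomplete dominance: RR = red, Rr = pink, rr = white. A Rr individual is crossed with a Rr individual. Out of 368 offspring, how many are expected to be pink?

Punnett square for Rr × Rr:
Offspring genotypes: 1 RR, 2 Rr, 1 rr
Phenotype counts: 1 red, 2 pink, 1 white
pink: 2 out of 4 → fraction 1/2
Expected count = 1/2 × 368 = 184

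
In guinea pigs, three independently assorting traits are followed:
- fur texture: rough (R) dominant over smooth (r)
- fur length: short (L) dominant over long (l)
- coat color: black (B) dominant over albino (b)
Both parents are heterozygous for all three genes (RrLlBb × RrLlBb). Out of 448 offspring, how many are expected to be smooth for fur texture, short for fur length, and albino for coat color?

Trihybrid cross: RrLlBb × RrLlBb
Each trait segregates independently with a 3:1 phenotypic ratio, so each gene contributes 3/4 (dominant) or 1/4 (recessive).
Target: smooth (fur texture), short (fur length), albino (coat color)
Probability = product of independent per-trait probabilities
= 1/4 × 3/4 × 1/4 = 3/64
Expected count = 3/64 × 448 = 21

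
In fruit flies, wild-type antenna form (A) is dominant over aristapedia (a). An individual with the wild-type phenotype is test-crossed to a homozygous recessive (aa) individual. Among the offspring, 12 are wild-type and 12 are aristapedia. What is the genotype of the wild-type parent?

Test cross: ? × aa
Offspring: 12 wild-type, 12 aristapedia — approximately 1:1.
A 1:1 ratio in a test cross indicates the unknown parent is heterozygous (Aa).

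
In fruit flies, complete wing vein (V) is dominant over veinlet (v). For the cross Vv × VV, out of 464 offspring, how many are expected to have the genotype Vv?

Punnett square for Vv × VV:
Offspring genotypes: 2 VV, 2 Vv
Total offspring: 4
Count with target: 2
Probability: 2/4 = 1/2
Expected count = 1/2 × 464 = 232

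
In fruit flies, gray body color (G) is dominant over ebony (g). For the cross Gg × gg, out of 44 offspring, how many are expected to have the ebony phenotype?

Punnett square for Gg × gg:
Offspring genotypes: 2 Gg, 2 gg
Total offspring: 4
Count with target: 2
Probability: 2/4 = 1/2
Expected count = 1/2 × 44 = 22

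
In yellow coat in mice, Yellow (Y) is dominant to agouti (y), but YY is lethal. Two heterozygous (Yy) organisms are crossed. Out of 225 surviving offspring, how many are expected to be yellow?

Cross: Yy × Yy
Punnett square offspring (before lethality): 1 YY, 2 Yy, 1 yy
The YY genotype is lethal (embryos die); surviving offspring: 2 Yy, 1 yy
yellow: 2 out of 3 → fraction 2/3
Expected count = 2/3 × 225 = 150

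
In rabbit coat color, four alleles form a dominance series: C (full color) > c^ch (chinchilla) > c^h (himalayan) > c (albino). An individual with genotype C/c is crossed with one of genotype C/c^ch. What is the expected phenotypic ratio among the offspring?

Cross: C/c × C/c^ch
Allele dominance: C > c^ch > c^h > c
Offspring genotypes: 1 C/C, 1 C/c^ch, 1 C/c, 1 c^ch/c
Phenotype counts: 3 full color, 1 chinchilla
Ratio: 3 full color : 1 chinchilla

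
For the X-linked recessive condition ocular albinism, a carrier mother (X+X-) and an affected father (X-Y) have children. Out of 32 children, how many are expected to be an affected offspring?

Cross: X+X- × X-Y
Offspring: 1 X+X-, 1 X+Y, 1 X-X-, 1 X-Y
Probability of an affected offspring: 2/4 = 1/2
Expected count = 1/2 × 32 = 16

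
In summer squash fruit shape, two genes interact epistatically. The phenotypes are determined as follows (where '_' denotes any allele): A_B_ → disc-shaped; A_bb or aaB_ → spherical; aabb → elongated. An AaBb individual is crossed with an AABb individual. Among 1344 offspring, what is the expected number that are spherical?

Cross: AaBb × AABb — consider each gene separately:
A gene: Aa × AA → 2 AA, 2 Aa → 4 A_ (out of 4)
B gene: Bb × Bb → 1 BB, 2 Bb, 1 bb → 3 B_ : 1 bb (out of 4)
Genotype classes (out of 4 × 4 = 16): A_B_ = 4×3 = 12; A_bb = 4×1 = 4
Apply the phenotype rules: A_B_ (12) → disc-shaped; A_bb (4) → spherical
Phenotype counts (out of 16): 12 disc-shaped, 4 spherical
spherical: 4 out of 16 → fraction 1/4
Expected count = 1/4 × 1344 = 336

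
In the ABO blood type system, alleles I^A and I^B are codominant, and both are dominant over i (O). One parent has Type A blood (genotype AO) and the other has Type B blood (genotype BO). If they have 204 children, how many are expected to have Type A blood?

Cross: AO × BO
Possible offspring genotypes: 1 AB, 1 AO, 1 BO, 1 OO
Blood type counts: 1 Type AB, 1 Type A, 1 Type B, 1 Type O
Probability of Type A: 1/4
Expected count = 1/4 × 204 = 51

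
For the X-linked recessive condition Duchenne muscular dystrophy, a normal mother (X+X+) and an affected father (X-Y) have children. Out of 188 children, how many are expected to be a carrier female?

Cross: X+X+ × X-Y
Offspring: 2 X+X-, 2 X+Y
Probability of a carrier female: 2/4 = 1/2
Expected count = 1/2 × 188 = 94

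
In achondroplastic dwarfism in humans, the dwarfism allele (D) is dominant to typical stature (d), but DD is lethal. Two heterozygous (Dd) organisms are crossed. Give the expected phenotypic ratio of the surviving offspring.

Cross: Dd × Dd
Punnett square offspring (before lethality): 1 DD, 2 Dd, 1 dd
The DD genotype is lethal (embryos die); surviving offspring: 2 Dd, 1 dd
Ratio: 2 achondroplastic dwarf : 1 typical stature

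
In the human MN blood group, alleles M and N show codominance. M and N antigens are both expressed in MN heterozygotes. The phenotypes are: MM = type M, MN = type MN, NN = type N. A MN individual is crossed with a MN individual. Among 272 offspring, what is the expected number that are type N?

Punnett square for MN × MN:
Offspring genotypes: 1 MM, 2 MN, 1 NN
Phenotype counts: 1 type M, 2 type MN, 1 type N
type N: 1 out of 4 → fraction 1/4
Expected count = 1/4 × 272 = 68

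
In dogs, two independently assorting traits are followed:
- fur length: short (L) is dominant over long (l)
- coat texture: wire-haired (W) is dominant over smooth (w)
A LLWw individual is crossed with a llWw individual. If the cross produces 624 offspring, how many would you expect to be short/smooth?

Dihybrid cross LLWw × llWw — consider each gene separately:
fur length: LL × ll → 4 Ll → 4 L_ (out of 4)
coat texture: Ww × Ww → 1 WW, 2 Ww, 1 ww → 3 W_ : 1 ww (out of 4)
Combine (counts out of 4 × 4 = 16): short/wire-haired (L_W_) = 4×3 = 12; short/smooth (L_ww) = 4×1 = 4
Phenotype counts (out of 16): 12 short/wire-haired, 4 short/smooth
short/smooth: 4 out of 16 → fraction 1/4
Expected count = 1/4 × 624 = 156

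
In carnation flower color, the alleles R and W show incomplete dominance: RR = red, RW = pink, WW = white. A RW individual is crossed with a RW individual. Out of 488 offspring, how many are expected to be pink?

Punnett square for RW × RW:
Offspring genotypes: 1 RR, 2 RW, 1 WW
Phenotype counts: 1 red, 2 pink, 1 white
pink: 2 out of 4 → fraction 1/2
Expected count = 1/2 × 488 = 244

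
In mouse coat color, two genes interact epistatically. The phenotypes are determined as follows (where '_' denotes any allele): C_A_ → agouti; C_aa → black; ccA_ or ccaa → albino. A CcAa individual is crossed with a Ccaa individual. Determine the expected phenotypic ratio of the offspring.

Cross: CcAa × Ccaa — consider each gene separately:
C gene: Cc × Cc → 1 CC, 2 Cc, 1 cc → 3 C_ : 1 cc (out of 4)
A gene: Aa × aa → 2 Aa, 2 aa → 2 A_ : 2 aa (out of 4)
Genotype classes (out of 4 × 4 = 16): C_A_ = 3×2 = 6; C_aa = 3×2 = 6; ccA_ = 1×2 = 2; ccaa = 1×2 = 2
Apply the phenotype rules: C_A_ (6) → agouti; C_aa (6) → black; ccA_ (2) + ccaa (2) → albino
Phenotype counts (out of 16): 6 agouti, 6 black, 4 albino
Ratio: 3 agouti : 3 black : 2 albino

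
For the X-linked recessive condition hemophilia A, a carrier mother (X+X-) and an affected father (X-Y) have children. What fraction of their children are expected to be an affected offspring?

Cross: X+X- × X-Y
Offspring: 1 X+X-, 1 X+Y, 1 X-X-, 1 X-Y
Probability of an affected offspring: 2/4 = 1/2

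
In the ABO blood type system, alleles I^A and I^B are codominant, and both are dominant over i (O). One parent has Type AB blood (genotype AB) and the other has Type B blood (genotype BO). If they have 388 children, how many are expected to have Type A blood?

Cross: AB × BO
Possible offspring genotypes: 1 AB, 1 AO, 1 BB, 1 BO
Blood type counts: 1 Type AB, 1 Type A, 2 Type B
Probability of Type A: 1/4
Expected count = 1/4 × 388 = 97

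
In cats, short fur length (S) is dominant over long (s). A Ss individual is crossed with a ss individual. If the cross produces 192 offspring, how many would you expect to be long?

Punnett square for Ss × ss:
Offspring genotypes: 2 Ss, 2 ss
short: 2, long: 2
long: 2 out of 4 → fraction 1/2
Expected count = 1/2 × 192 = 96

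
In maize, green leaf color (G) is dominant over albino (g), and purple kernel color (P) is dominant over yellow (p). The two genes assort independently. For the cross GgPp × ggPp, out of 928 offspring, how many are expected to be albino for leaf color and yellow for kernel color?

Dihybrid cross GgPp × ggPp — consider each gene separately:
leaf color: Gg × gg → 2 Gg, 2 gg → 2 G_ : 2 gg (out of 4)
kernel color: Pp × Pp → 1 PP, 2 Pp, 1 pp → 3 P_ : 1 pp (out of 4)
Looking for: albino (gg) and yellow (pp)
P(albino) = 2/4, P(yellow) = 1/4
P(both) = 2/4 × 1/4 = 2/16 = 1/8
Expected count = 1/8 × 928 = 116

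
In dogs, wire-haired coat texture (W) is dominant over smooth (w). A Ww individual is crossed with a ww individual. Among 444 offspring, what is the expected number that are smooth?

Punnett square for Ww × ww:
Offspring genotypes: 2 Ww, 2 ww
wire-haired: 2, smooth: 2
smooth: 2 out of 4 → fraction 1/2
Expected count = 1/2 × 444 = 222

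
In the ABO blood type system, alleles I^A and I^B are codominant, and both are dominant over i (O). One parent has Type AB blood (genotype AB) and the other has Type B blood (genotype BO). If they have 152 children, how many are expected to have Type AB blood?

Cross: AB × BO
Possible offspring genotypes: 1 AB, 1 AO, 1 BB, 1 BO
Blood type counts: 1 Type AB, 1 Type A, 2 Type B
Probability of Type AB: 1/4
Expected count = 1/4 × 152 = 38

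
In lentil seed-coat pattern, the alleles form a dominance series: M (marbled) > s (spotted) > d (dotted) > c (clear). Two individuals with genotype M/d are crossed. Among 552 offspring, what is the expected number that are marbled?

Cross: M/d × M/d
Allele dominance: M > s > d > c
Offspring genotypes: 1 M/M, 2 M/d, 1 d/d
Phenotype counts: 3 marbled, 1 dotted
marbled: 3 out of 4 → fraction 3/4
Expected count = 3/4 × 552 = 414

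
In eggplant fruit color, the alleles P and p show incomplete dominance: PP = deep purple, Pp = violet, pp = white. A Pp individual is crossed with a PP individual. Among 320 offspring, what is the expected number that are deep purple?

Punnett square for Pp × PP:
Offspring genotypes: 2 PP, 2 Pp
Phenotype counts: 2 deep purple, 2 violet
deep purple: 2 out of 4 → fraction 1/2
Expected count = 1/2 × 320 = 160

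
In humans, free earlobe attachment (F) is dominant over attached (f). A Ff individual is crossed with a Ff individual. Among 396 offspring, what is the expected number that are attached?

Punnett square for Ff × Ff:
Offspring genotypes: 1 FF, 2 Ff, 1 ff
free: 3, attached: 1
attached: 1 out of 4 → fraction 1/4
Expected count = 1/4 × 396 = 99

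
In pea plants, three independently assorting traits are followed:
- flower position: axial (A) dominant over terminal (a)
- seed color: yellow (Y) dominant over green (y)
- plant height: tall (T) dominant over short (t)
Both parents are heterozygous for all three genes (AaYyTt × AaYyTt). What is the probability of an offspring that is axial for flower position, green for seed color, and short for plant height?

Trihybrid cross: AaYyTt × AaYyTt
Each trait segregates independently with a 3:1 phenotypic ratio, so each gene contributes 3/4 (dominant) or 1/4 (recessive).
Target: axial (flower position), green (seed color), short (plant height)
Probability = product of independent per-trait probabilities
= 3/4 × 1/4 × 1/4 = 3/64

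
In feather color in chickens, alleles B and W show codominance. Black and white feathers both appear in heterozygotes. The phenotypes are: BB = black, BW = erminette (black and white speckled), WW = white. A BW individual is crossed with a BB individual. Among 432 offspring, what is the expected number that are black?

Punnett square for BW × BB:
Offspring genotypes: 2 BB, 2 BW
Phenotype counts: 2 black, 2 erminette (black and white speckled)
black: 2 out of 4 → fraction 1/2
Expected count = 1/2 × 432 = 216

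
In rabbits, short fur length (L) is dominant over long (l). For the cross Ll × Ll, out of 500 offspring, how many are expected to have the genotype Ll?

Punnett square for Ll × Ll:
Offspring genotypes: 1 LL, 2 Ll, 1 ll
Total offspring: 4
Count with target: 2
Probability: 2/4 = 1/2
Expected count = 1/2 × 500 = 250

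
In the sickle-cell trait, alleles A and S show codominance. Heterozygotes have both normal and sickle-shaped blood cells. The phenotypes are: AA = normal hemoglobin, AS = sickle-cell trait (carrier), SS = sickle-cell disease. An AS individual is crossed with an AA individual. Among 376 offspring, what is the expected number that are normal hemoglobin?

Punnett square for AS × AA:
Offspring genotypes: 2 AA, 2 AS
Phenotype counts: 2 normal hemoglobin, 2 sickle-cell trait (carrier)
normal hemoglobin: 2 out of 4 → fraction 1/2
Expected count = 1/2 × 376 = 188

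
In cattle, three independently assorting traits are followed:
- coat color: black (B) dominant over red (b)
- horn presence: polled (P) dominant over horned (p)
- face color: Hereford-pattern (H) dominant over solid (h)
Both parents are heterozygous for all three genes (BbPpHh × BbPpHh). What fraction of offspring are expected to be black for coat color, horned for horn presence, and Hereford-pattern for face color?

Trihybrid cross: BbPpHh × BbPpHh
Each trait segregates independently with a 3:1 phenotypic ratio, so each gene contributes 3/4 (dominant) or 1/4 (recessive).
Target: black (coat color), horned (horn presence), Hereford-pattern (face color)
Probability = product of independent per-trait probabilities
= 3/4 × 1/4 × 3/4 = 9/64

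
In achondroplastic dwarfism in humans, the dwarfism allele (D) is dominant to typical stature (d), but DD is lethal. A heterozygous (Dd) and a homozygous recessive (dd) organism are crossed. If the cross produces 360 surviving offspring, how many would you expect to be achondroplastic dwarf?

Cross: Dd × dd
Punnett square offspring (before lethality): 2 Dd, 2 dd
No DD offspring are produced in this cross.
achondroplastic dwarf: 2 out of 4 → fraction 1/2
Expected count = 1/2 × 360 = 180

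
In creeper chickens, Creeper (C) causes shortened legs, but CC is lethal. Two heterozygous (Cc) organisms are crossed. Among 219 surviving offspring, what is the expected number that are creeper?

Cross: Cc × Cc
Punnett square offspring (before lethality): 1 CC, 2 Cc, 1 cc
The CC genotype is lethal (embryos die); surviving offspring: 2 Cc, 1 cc
creeper: 2 out of 3 → fraction 2/3
Expected count = 2/3 × 219 = 146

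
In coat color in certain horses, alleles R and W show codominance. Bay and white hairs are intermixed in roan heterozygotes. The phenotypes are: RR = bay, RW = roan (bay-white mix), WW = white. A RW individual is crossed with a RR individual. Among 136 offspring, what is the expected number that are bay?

Punnett square for RW × RR:
Offspring genotypes: 2 RR, 2 RW
Phenotype counts: 2 bay, 2 roan (bay-white mix)
bay: 2 out of 4 → fraction 1/2
Expected count = 1/2 × 136 = 68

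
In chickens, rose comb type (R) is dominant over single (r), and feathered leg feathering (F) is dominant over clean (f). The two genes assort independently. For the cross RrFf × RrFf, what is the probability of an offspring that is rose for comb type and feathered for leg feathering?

Dihybrid cross RrFf × RrFf — consider each gene separately:
comb type: Rr × Rr → 1 RR, 2 Rr, 1 rr → 3 R_ : 1 rr (out of 4)
leg feathering: Ff × Ff → 1 FF, 2 Ff, 1 ff → 3 F_ : 1 ff (out of 4)
Looking for: rose (R_) and feathered (F_)
P(rose) = 3/4, P(feathered) = 3/4
P(both) = 3/4 × 3/4 = 9/16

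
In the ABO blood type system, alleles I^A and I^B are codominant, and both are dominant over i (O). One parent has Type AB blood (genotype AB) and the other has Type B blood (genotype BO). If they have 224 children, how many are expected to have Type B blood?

Cross: AB × BO
Possible offspring genotypes: 1 AB, 1 AO, 1 BB, 1 BO
Blood type counts: 1 Type AB, 1 Type A, 2 Type B
Probability of Type B: 2/4 = 1/2
Expected count = 1/2 × 224 = 112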